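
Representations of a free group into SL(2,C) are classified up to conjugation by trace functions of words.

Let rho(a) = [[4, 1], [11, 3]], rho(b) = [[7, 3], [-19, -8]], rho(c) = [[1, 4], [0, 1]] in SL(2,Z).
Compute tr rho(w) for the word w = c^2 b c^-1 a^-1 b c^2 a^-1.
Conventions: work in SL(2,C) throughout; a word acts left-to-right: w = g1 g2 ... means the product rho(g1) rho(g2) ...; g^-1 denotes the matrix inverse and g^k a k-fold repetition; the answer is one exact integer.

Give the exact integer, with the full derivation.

7275739

rho(c) = [[1, 4], [0, 1]]
... * rho(c) = [[1, 4], [0, 1]]  ->  [[1, 8], [0, 1]]
... * rho(b) = [[7, 3], [-19, -8]]  ->  [[-145, -61], [-19, -8]]
... * rho(c^-1) = [[1, -4], [0, 1]]  ->  [[-145, 519], [-19, 68]]
... * rho(a^-1) = [[3, -1], [-11, 4]]  ->  [[-6144, 2221], [-805, 291]]
... * rho(b) = [[7, 3], [-19, -8]]  ->  [[-85207, -36200], [-11164, -4743]]
... * rho(c) = [[1, 4], [0, 1]]  ->  [[-85207, -377028], [-11164, -49399]]
... * rho(c) = [[1, 4], [0, 1]]  ->  [[-85207, -717856], [-11164, -94055]]
... * rho(a^-1) = [[3, -1], [-11, 4]]  ->  [[7640795, -2786217], [1001113, -365056]]
tr = 7640795 + -365056 = 7275739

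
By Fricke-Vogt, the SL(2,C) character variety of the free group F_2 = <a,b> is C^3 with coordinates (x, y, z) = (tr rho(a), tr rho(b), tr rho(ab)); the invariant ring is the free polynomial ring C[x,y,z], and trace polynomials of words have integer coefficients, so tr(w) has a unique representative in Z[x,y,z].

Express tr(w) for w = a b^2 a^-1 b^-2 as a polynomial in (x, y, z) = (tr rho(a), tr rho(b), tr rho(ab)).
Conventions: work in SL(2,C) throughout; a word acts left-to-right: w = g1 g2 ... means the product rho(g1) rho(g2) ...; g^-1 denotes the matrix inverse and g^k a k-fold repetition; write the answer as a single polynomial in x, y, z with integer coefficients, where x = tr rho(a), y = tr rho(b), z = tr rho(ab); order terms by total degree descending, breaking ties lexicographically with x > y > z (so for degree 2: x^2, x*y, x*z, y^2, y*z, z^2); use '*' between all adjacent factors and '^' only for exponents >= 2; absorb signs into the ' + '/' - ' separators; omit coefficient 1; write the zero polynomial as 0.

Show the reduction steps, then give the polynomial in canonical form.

-x*y^3*z + x^2*y^2 + y^4 + y^2*z^2 - 4*y^2 + 2

tr(b^2 a) = tr(b) * tr(a b) - tr(a)   [square of b] = y*z - x
tr(b^2) = tr(b) * tr(b) - tr(1)   [square of b] = y^2 - 2
so tr(a b^2 a) = tr(a) * tr(b^2 a) - tr(b^2)   [square of a] = x*y*z - x^2 - y^2 + 2
tr(a b a b) = tr(b a) * tr(b a) - tr(1)   [split at a repeated b] = z^2 - 2
tr(a b a) = tr(a) * tr(b a) - tr(b)   [square of a] = x*z - y
so tr(a b^2 a b) = tr(b) * tr(a b a b) - tr(a b a)   [square of b] = y*z^2 - x*z - y
so tr(b^-1 a b^2 a) = tr(a b^2 a) * tr(b) - tr(a b^2 a b)   [inverse elimination on b] = x*y^2*z - x^2*y - y^3 - y*z^2 + x*z + 3*y
tr(b^-1 a b^2 a^-1) = tr(b^-1 a b^2) * tr(a) - tr(b^-1 a b^2 a)   [inverse elimination on a] = -x*y^2*z + x^2*y + y^3 + y*z^2 - 3*y
so tr(a b^2 a^-1 b^-2) = tr(b^-1 a b^2 a^-1) * tr(b) - tr(b^-1 a b^2 a^-1 b)   [inverse elimination on b] = -x*y^3*z + x^2*y^2 + y^4 + y^2*z^2 - 4*y^2 + 2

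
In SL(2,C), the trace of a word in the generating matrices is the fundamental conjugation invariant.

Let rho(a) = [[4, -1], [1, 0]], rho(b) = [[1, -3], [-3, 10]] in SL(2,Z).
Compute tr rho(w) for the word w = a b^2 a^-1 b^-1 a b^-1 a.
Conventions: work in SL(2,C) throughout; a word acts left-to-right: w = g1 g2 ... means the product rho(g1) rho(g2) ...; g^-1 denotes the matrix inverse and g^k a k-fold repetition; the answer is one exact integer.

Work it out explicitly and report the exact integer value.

rho(a) = [[4, -1], [1, 0]]
... * rho(b) = [[1, -3], [-3, 10]]  ->  [[7, -22], [1, -3]]
... * rho(b) = [[1, -3], [-3, 10]]  ->  [[73, -241], [10, -33]]
... * rho(a^-1) = [[0, 1], [-1, 4]]  ->  [[241, -891], [33, -122]]
... * rho(b^-1) = [[10, 3], [3, 1]]  ->  [[-263, -168], [-36, -23]]
... * rho(a) = [[4, -1], [1, 0]]  ->  [[-1220, 263], [-167, 36]]
... * rho(b^-1) = [[10, 3], [3, 1]]  ->  [[-11411, -3397], [-1562, -465]]
... * rho(a) = [[4, -1], [1, 0]]  ->  [[-49041, 11411], [-6713, 1562]]
tr = -49041 + 1562 = -47479

-47479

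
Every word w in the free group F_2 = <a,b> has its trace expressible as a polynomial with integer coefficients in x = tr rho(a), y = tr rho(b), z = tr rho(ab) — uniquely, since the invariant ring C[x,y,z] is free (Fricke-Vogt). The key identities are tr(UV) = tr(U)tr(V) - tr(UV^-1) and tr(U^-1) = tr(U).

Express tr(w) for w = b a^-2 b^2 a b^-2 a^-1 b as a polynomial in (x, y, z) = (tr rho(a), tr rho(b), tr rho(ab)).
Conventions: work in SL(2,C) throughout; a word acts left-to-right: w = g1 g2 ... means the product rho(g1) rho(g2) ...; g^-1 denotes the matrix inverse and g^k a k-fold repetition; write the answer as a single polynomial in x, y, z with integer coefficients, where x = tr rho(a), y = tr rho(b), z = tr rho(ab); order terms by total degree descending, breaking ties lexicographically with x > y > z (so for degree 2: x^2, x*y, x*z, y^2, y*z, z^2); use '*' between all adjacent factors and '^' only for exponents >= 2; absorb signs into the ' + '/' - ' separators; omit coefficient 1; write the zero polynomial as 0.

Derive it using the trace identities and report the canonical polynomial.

trace(b^2) = trace(b)*trace(b) - trace(1) = y^2 - 2
trace(b^3) = trace(b)*trace(b^2) - trace(b) = y^3 - 3*y
next, trace(b^4) = trace(b)*trace(b^3) - trace(b^2) = y^4 - 4*y^2 + 2
and trace(b a b) = trace(b)*trace(a b) - trace(a) = y*z - x
and trace(b^2 a b) = trace(b)*trace(b a b) - trace(b a) = y^2*z - x*y - z
next, trace(b^2 a b^2) = trace(b)*trace(b^2 a b) - trace(b^2 a) = y^3*z - x*y^2 - 2*y*z + x
trace(b^4 a b) = trace(b)*trace(b^2 a b^2) - trace(b^2 a b) = y^4*z - x*y^3 - 3*y^2*z + 2*x*y + z
and trace(a b a b) = trace(a b)*trace(a b) - trace(1) = z^2 - 2
trace(a b a) = trace(a)*trace(b a) - trace(b) = x*z - y
trace(a b a b^2) = trace(b)*trace(a b a b) - trace(a b a) = y*z^2 - x*z - y
trace(a b a b^3) = trace(b)*trace(a b a b^2) - trace(a b a b) = y^2*z^2 - x*y*z - y^2 - z^2 + 2
trace(b^4 a b a) = trace(b)*trace(a b a b^3) - trace(a b a b^2) = y^3*z^2 - x*y^2*z - y^3 - 2*y*z^2 + x*z + 3*y
and trace(a^-1 b^4 a b) = trace(b^4 a b)*trace(a) - trace(b^4 a b a) = x*y^4*z - x^2*y^3 - y^3*z^2 - 2*x*y^2*z + 2*x^2*y + y^3 + 2*y*z^2 - 3*y
trace(b^2 a b^-1 a^-1 b^2) = trace(a^-1 b^4 a)*trace(b) - trace(a^-1 b^4 a b) = -x*y^4*z + x^2*y^3 + y^5 + y^3*z^2 + 2*x*y^2*z - 2*x^2*y - 5*y^3 - 2*y*z^2 + 5*y
trace(b a^2 b) = trace(a)*trace(b^2 a) - trace(b^2) = x*y*z - x^2 - y^2 + 2
next, trace(a b^3 a) = trace(b)*trace(b a^2 b) - trace(b a^2) = x*y^2*z - x^2*y - y^3 - x*z + 3*y
and trace(b^2 a b^2 a b) = trace(b)*trace(a b^3 a b) - trace(a b^3 a) = y^3*z^2 - 2*x*y^2*z + x^2*y - y*z^2 + x*z - y
trace(a b a b a b) = trace(a b a b)*trace(a b) - trace(b a) = z^3 - 3*z
trace(a b a b a) = trace(a)*trace(b a b a) - trace(b a b) = x*z^2 - y*z - x
and trace(a b a b^2 a b) = trace(b)*trace(a b a b a b) - trace(a b a b a) = y*z^3 - x*z^2 - 2*y*z + x
trace(a^2 b a) = trace(a)*trace(a b a) - trace(a b) = x^2*z - x*y - z
trace(a b a b^2 a) = trace(b)*trace(a^2 b a b) - trace(a^2 b a) = x*y*z^2 - x^2*z - y^2*z + z
trace(b^2 a b^2 a b a) = trace(b)*trace(a b a b^2 a b) - trace(a b a b^2 a) = y^2*z^3 - 2*x*y*z^2 + x^2*z - y^2*z + x*y - z
and trace(a^-1 b^2 a b^2 a b) = trace(b^2 a b^2 a b)*trace(a) - trace(b^2 a b^2 a b a) = x*y^3*z^2 - 2*x^2*y^2*z - y^2*z^3 + x^3*y + x*y*z^2 + y^2*z - 2*x*y + z
trace(b^2 a b^-1 a^-1 b^2 a) = trace(a^-1 b^2 a b^2 a)*trace(b) - trace(a^-1 b^2 a b^2 a b) = -x*y^3*z^2 + 2*x^2*y^2*z + y^4*z + y^2*z^3 - x^3*y - x*y^3 - x*y*z^2 - 3*y^2*z + 3*x*y - z
trace(a^-1 b^2 a^-1 b^2 a b^-1) = trace(b^2 a b^-1 a^-1 b^2)*trace(a) - trace(b^2 a b^-1 a^-1 b^2 a) = -x^2*y^4*z + x^3*y^3 + x*y^5 + 2*x*y^3*z^2 - y^4*z - y^2*z^3 - x^3*y - 4*x*y^3 - x*y*z^2 + 3*y^2*z + 2*x*y + z
trace(b^2 a^-1 b^2) = trace(b^4)*trace(a) - trace(b^4 a) = x*y^4 - y^3*z - 3*x*y^2 + 2*y*z + x
and trace(b^2 a b^-2 a^-1 b^2 a^-1) = trace(a^-1 b^2 a^-1 b^2 a b^-1)*trace(b) - trace(a^-1 b^2 a^-1 b^2 a) = -x^2*y^5*z + x^3*y^4 + x*y^6 + 2*x*y^4*z^2 - y^5*z - y^3*z^3 - x^3*y^2 - 5*x*y^4 - x*y^2*z^2 + 4*y^3*z + 5*x*y^2 - y*z - x
and trace(b^2 a b^-2 a^-1 b^2) = trace(a^-1 b^4 a b^-1)*trace(b) - trace(a^-1 b^4 a) = -x*y^5*z + x^2*y^4 + y^6 + y^4*z^2 + 2*x*y^3*z - 2*x^2*y^2 - 6*y^4 - 2*y^2*z^2 + 9*y^2 - 2
next, trace(b a^-2 b^2 a b^-2 a^-1 b) = trace(b^2 a b^-2 a^-1 b^2 a^-1)*trace(a) - trace(b^2 a b^-2 a^-1 b^2) = -x^3*y^5*z + x^4*y^4 + x^2*y^6 + 2*x^2*y^4*z^2 - x*y^3*z^3 - x^4*y^2 - 6*x^2*y^4 - x^2*y^2*z^2 - y^6 - y^4*z^2 + 2*x*y^3*z + 7*x^2*y^2 + 6*y^4 + 2*y^2*z^2 - x*y*z - x^2 - 9*y^2 + 2

-x^3*y^5*z + x^4*y^4 + x^2*y^6 + 2*x^2*y^4*z^2 - x*y^3*z^3 - x^4*y^2 - 6*x^2*y^4 - x^2*y^2*z^2 - y^6 - y^4*z^2 + 2*x*y^3*z + 7*x^2*y^2 + 6*y^4 + 2*y^2*z^2 - x*y*z - x^2 - 9*y^2 + 2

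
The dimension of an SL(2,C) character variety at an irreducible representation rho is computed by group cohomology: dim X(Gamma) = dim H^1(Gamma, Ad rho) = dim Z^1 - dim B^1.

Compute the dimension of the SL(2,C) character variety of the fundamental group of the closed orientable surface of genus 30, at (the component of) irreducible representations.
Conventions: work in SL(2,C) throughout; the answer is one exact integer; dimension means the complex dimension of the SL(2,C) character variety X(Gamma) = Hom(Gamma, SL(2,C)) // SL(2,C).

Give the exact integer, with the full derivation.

pi_1 of the closed genus-30 surface has 60 generators bound by the single product-of-commutators relator.
Unconstrained cocycle data is one sl_2 vector per generator (180 dimensions), cut by the relator condition d_2(z) = 0.
H^2 = coker(d_2) is dual to H^0 = 0 at irreducible rho (Poincare duality), so d_2 is onto: dim Z^1 = 177.
Coboundaries contribute dim B^1 = 3 (injective at irreducible rho).
Hence dim X = 177 - 3 = 174.

174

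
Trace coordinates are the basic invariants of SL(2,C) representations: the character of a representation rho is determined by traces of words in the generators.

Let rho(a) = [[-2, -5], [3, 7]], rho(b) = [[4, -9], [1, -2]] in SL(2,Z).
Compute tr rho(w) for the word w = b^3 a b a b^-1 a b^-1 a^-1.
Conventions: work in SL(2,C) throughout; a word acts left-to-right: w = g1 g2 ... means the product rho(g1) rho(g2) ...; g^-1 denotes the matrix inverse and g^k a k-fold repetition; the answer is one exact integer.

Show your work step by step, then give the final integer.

rho(b) = [[4, -9], [1, -2]]
... * rho(b) = [[4, -9], [1, -2]]  ->  [[7, -18], [2, -5]]
... * rho(b) = [[4, -9], [1, -2]]  ->  [[10, -27], [3, -8]]
... * rho(a) = [[-2, -5], [3, 7]]  ->  [[-101, -239], [-30, -71]]
... * rho(b) = [[4, -9], [1, -2]]  ->  [[-643, 1387], [-191, 412]]
... * rho(a) = [[-2, -5], [3, 7]]  ->  [[5447, 12924], [1618, 3839]]
... * rho(b^-1) = [[-2, 9], [-1, 4]]  ->  [[-23818, 100719], [-7075, 29918]]
... * rho(a) = [[-2, -5], [3, 7]]  ->  [[349793, 824123], [103904, 244801]]
... * rho(b^-1) = [[-2, 9], [-1, 4]]  ->  [[-1523709, 6444629], [-452609, 1914340]]
... * rho(a^-1) = [[7, 5], [-3, -2]]  ->  [[-29999850, -20507803], [-8911283, -6091725]]
tr = -29999850 + -6091725 = -36091575

-36091575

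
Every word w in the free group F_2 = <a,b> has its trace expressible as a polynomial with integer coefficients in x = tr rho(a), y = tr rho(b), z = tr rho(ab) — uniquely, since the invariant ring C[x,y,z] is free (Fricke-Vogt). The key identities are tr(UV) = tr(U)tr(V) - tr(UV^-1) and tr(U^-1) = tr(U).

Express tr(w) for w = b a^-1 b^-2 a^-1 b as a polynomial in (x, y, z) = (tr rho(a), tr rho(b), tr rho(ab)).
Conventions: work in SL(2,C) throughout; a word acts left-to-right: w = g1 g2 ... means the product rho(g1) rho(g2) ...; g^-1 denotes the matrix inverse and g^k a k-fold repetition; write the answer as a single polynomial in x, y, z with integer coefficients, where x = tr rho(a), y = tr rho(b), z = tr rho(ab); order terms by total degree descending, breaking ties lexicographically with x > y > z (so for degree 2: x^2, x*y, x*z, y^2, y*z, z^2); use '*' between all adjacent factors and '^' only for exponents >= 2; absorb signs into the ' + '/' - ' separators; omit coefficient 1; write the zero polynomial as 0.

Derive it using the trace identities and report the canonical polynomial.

x*y^3*z - x^2*y^2 - y^4 - y^2*z^2 + x^2 + 4*y^2 - 2

use: trace(a^-1) = trace(a) = x
trace(a^2 b) = trace(a) trace(b a) - trace(b)   [square of a] = x*z - y
use: trace(a^2) = trace(a) trace(a) - trace(1)   [square of a] = x^2 - 2
trace(a b^2 a) = trace(b) trace(a^2 b) - trace(a^2)   [square of b] = x*y*z - x^2 - y^2 + 2
use: trace(a b a b) = trace(b a) trace(b a) - trace(1)   [split at a repeated b] = z^2 - 2
trace(a b^2 a b) = trace(b) trace(a b a b) - trace(a b a)   [square of b] = y*z^2 - x*z - y
trace(b^-1 a b^2 a) = trace(a b^2 a) trace(b) - trace(a b^2 a b)   [inverse elimination on b] = x*y^2*z - x^2*y - y^3 - y*z^2 + x*z + 3*y
apply: trace(b^-1 a b^2 a^-1) = trace(b^-1 a b^2) trace(a) - trace(b^-1 a b^2 a)   [inverse elimination on a] = -x*y^2*z + x^2*y + y^3 + y*z^2 - 3*y
use: trace(b^2) = trace(b) trace(b) - trace(1)   [square of b] = y^2 - 2
apply: trace(b^2 a^-1 b^-2 a) = trace(b^-1 a b^2 a^-1) trace(b) - trace(b^-1 a b^2 a^-1 b)   [inverse elimination on b] = -x*y^3*z + x^2*y^2 + y^4 + y^2*z^2 - 4*y^2 + 2
trace(b a^-1 b^-2 a^-1 b) = trace(b^2 a^-1 b^-2) trace(a) - trace(b^2 a^-1 b^-2 a)   [inverse elimination on a] = x*y^3*z - x^2*y^2 - y^4 - y^2*z^2 + x^2 + 4*y^2 - 2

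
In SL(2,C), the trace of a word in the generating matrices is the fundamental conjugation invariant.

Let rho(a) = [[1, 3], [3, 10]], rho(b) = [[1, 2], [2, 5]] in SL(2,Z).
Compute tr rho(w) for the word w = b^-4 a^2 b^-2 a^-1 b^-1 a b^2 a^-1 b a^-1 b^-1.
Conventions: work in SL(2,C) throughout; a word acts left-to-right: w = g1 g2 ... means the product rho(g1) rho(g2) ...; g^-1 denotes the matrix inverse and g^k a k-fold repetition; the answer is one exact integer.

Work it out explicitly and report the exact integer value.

-1858885818

rho(b^-1) = [[5, -2], [-2, 1]]
... * rho(b^-1) = [[5, -2], [-2, 1]]  ->  [[29, -12], [-12, 5]]
... * rho(b^-1) = [[5, -2], [-2, 1]]  ->  [[169, -70], [-70, 29]]
... * rho(b^-1) = [[5, -2], [-2, 1]]  ->  [[985, -408], [-408, 169]]
... * rho(a) = [[1, 3], [3, 10]]  ->  [[-239, -1125], [99, 466]]
... * rho(a) = [[1, 3], [3, 10]]  ->  [[-3614, -11967], [1497, 4957]]
... * rho(b^-1) = [[5, -2], [-2, 1]]  ->  [[5864, -4739], [-2429, 1963]]
... * rho(b^-1) = [[5, -2], [-2, 1]]  ->  [[38798, -16467], [-16071, 6821]]
... * rho(a^-1) = [[10, -3], [-3, 1]]  ->  [[437381, -132861], [-181173, 55034]]
... * rho(b^-1) = [[5, -2], [-2, 1]]  ->  [[2452627, -1007623], [-1015933, 417380]]
... * rho(a) = [[1, 3], [3, 10]]  ->  [[-570242, -2718349], [236207, 1126001]]
... * rho(b) = [[1, 2], [2, 5]]  ->  [[-6006940, -14732229], [2488209, 6102419]]
... * rho(b) = [[1, 2], [2, 5]]  ->  [[-35471398, -85675025], [14693047, 35488513]]
... * rho(a^-1) = [[10, -3], [-3, 1]]  ->  [[-97688905, 20739169], [40464931, -8590628]]
... * rho(b) = [[1, 2], [2, 5]]  ->  [[-56210567, -91681965], [23283675, 37976722]]
... * rho(a^-1) = [[10, -3], [-3, 1]]  ->  [[-287059775, 76949736], [118906584, -31874303]]
... * rho(b^-1) = [[5, -2], [-2, 1]]  ->  [[-1589198347, 651069286], [658281526, -269687471]]
tr = -1589198347 + -269687471 = -1858885818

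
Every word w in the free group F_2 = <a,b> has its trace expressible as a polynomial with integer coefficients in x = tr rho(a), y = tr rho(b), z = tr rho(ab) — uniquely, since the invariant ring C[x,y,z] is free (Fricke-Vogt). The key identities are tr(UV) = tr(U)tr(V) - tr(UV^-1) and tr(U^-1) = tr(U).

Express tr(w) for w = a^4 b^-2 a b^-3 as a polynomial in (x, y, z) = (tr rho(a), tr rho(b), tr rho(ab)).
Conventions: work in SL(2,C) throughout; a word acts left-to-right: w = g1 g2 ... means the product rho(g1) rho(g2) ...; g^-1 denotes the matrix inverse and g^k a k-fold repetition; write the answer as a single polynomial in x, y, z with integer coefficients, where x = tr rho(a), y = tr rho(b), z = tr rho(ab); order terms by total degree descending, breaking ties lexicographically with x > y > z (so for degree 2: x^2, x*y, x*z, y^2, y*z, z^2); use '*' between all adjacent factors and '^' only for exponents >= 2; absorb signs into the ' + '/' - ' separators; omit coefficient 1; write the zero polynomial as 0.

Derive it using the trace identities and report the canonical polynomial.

trace(a^2) = trace(a) trace(a) - trace(1) = x^2 - 2
use: trace(a^3) = trace(a) trace(a^2) - trace(a) = x^3 - 3*x
use: trace(a^4) = trace(a) trace(a^3) - trace(a^2) = x^4 - 4*x^2 + 2
trace(a^5) = trace(a) trace(a^4) - trace(a^3) = x^5 - 5*x^3 + 5*x
use: trace(a b a) = trace(a) trace(b a) - trace(b) = x*z - y
apply: trace(a^2 b a) = trace(a) trace(a b a) - trace(a b) = x^2*z - x*y - z
trace(a^3 b a) = trace(a) trace(a^2 b a) - trace(a^2 b) = x^3*z - x^2*y - 2*x*z + y
use: trace(a^5 b) = trace(a) trace(a^3 b a) - trace(a^3 b) = x^4*z - x^3*y - 3*x^2*z + 2*x*y + z
apply: trace(b^-1 a^5) = trace(a^5) trace(b) - trace(a^5 b) = x^5*y - x^4*z - 4*x^3*y + 3*x^2*z + 3*x*y - z
trace(a b^-2 a^4) = trace(b^-1 a^5) trace(b) - trace(b^-1 a^5 b) = x^5*y^2 - x^4*y*z - x^5 - 4*x^3*y^2 + 3*x^2*y*z + 5*x^3 + 3*x*y^2 - y*z - 5*x
trace(b a b a) = trace(a b) trace(a b) - trace(1) = z^2 - 2
apply: trace(b a b) = trace(b) trace(a b) - trace(a) = y*z - x
apply: trace(a b a b a) = trace(a) trace(b a b a) - trace(b a b) = x*z^2 - y*z - x
use: trace(b a b a^3) = trace(a) trace(a b a b a) - trace(a b a b) = x^2*z^2 - x*y*z - x^2 - z^2 + 2
apply: trace(a^4 b a b) = trace(a) trace(b a b a^3) - trace(b a b a^2) = x^3*z^2 - x^2*y*z - x^3 - 2*x*z^2 + y*z + 3*x
trace(b^-1 a^4 b a) = trace(a^4 b a) trace(b) - trace(a^4 b a b) = x^4*y*z - x^3*y^2 - x^3*z^2 - 2*x^2*y*z + x^3 + 2*x*y^2 + 2*x*z^2 - 3*x
apply: trace(a b^-2 a^4 b) = trace(b^-1 a^4 b a) trace(b) - trace(b^-1 a^4 b a b) = x^4*y^2*z - x^3*y^3 - x^3*y*z^2 - x^4*z - 2*x^2*y^2*z + 2*x^3*y + 2*x*y^3 + 2*x*y*z^2 + 3*x^2*z - 5*x*y - z
trace(a^4 b^-1 a b^-2) = trace(a b^-2 a^4) trace(b) - trace(a b^-2 a^4 b) = x^5*y^3 - 2*x^4*y^2*z - x^5*y - 3*x^3*y^3 + x^3*y*z^2 + x^4*z + 5*x^2*y^2*z + 3*x^3*y + x*y^3 - 2*x*y*z^2 - 3*x^2*z - y^2*z + z
use: trace(a^4 b^-1 a b) = trace(a b a^4) trace(b) - trace(a b a^4 b) = x^4*y*z - x^3*y^2 - x^3*z^2 - 2*x^2*y*z + x^3 + 2*x*y^2 + 2*x*z^2 - 3*x
trace(a^4 b^-1 a b^-1) = trace(a^4 b^-1 a) trace(b) - trace(a^4 b^-1 a b) = x^5*y^2 - 2*x^4*y*z - 3*x^3*y^2 + x^3*z^2 + 5*x^2*y*z - x^3 + x*y^2 - 2*x*z^2 - y*z + 3*x
trace(b^-1 a b^-3 a^4) = trace(a^4 b^-1 a b^-2) trace(b) - trace(a^4 b^-1 a b^-1) = x^5*y^4 - 2*x^4*y^3*z - 2*x^5*y^2 - 3*x^3*y^4 + x^3*y^2*z^2 + 3*x^4*y*z + 5*x^2*y^3*z + 6*x^3*y^2 - x^3*z^2 + x*y^4 - 2*x*y^2*z^2 - 8*x^2*y*z - y^3*z + x^3 - x*y^2 + 2*x*z^2 + 2*y*z - 3*x
trace(a b^-3 a^4) = trace(b^-2 a^5) trace(b) - trace(b^-2 a^5 b) = x^5*y^3 - x^4*y^2*z - 2*x^5*y - 4*x^3*y^3 + x^4*z + 3*x^2*y^2*z + 9*x^3*y + 3*x*y^3 - 3*x^2*z - y^2*z - 8*x*y + z
trace(a^4 b^-2 a b^-3) = trace(b^-1 a b^-3 a^4) trace(b) - trace(b^-1 a b^-3 a^4 b) = x^5*y^5 - 2*x^4*y^4*z - 3*x^5*y^3 - 3*x^3*y^5 + x^3*y^3*z^2 + 4*x^4*y^2*z + 5*x^2*y^4*z + 2*x^5*y + 10*x^3*y^3 - x^3*y*z^2 + x*y^5 - 2*x*y^3*z^2 - x^4*z - 11*x^2*y^2*z - y^4*z - 8*x^3*y - 4*x*y^3 + 2*x*y*z^2 + 3*x^2*z + 3*y^2*z + 5*x*y - z

x^5*y^5 - 2*x^4*y^4*z - 3*x^5*y^3 - 3*x^3*y^5 + x^3*y^3*z^2 + 4*x^4*y^2*z + 5*x^2*y^4*z + 2*x^5*y + 10*x^3*y^3 - x^3*y*z^2 + x*y^5 - 2*x*y^3*z^2 - x^4*z - 11*x^2*y^2*z - y^4*z - 8*x^3*y - 4*x*y^3 + 2*x*y*z^2 + 3*x^2*z + 3*y^2*z + 5*x*y - z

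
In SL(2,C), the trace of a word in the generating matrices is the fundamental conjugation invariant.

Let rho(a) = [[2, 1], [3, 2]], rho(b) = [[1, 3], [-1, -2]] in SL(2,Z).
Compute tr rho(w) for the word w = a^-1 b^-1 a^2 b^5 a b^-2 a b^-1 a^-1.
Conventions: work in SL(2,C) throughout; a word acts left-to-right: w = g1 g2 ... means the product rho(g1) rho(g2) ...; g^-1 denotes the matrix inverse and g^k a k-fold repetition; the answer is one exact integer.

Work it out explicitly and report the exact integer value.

rho(a^-1) = [[2, -1], [-3, 2]]
... * rho(b^-1) = [[-2, -3], [1, 1]]  ->  [[-5, -7], [8, 11]]
... * rho(a) = [[2, 1], [3, 2]]  ->  [[-31, -19], [49, 30]]
... * rho(a) = [[2, 1], [3, 2]]  ->  [[-119, -69], [188, 109]]
... * rho(b) = [[1, 3], [-1, -2]]  ->  [[-50, -219], [79, 346]]
... * rho(b) = [[1, 3], [-1, -2]]  ->  [[169, 288], [-267, -455]]
... * rho(b) = [[1, 3], [-1, -2]]  ->  [[-119, -69], [188, 109]]
... * rho(b) = [[1, 3], [-1, -2]]  ->  [[-50, -219], [79, 346]]
... * rho(b) = [[1, 3], [-1, -2]]  ->  [[169, 288], [-267, -455]]
... * rho(a) = [[2, 1], [3, 2]]  ->  [[1202, 745], [-1899, -1177]]
... * rho(b^-1) = [[-2, -3], [1, 1]]  ->  [[-1659, -2861], [2621, 4520]]
... * rho(b^-1) = [[-2, -3], [1, 1]]  ->  [[457, 2116], [-722, -3343]]
... * rho(a) = [[2, 1], [3, 2]]  ->  [[7262, 4689], [-11473, -7408]]
... * rho(b^-1) = [[-2, -3], [1, 1]]  ->  [[-9835, -17097], [15538, 27011]]
... * rho(a^-1) = [[2, -1], [-3, 2]]  ->  [[31621, -24359], [-49957, 38484]]
tr = 31621 + 38484 = 70105

70105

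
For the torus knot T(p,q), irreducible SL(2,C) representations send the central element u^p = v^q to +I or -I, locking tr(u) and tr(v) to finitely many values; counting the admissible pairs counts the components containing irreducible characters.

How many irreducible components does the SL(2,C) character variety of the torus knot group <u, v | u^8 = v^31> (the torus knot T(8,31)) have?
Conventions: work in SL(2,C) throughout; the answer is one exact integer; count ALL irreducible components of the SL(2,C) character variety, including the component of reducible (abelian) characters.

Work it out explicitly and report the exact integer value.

106

For T(8,31): irreducibility forces the central element u^8 = v^31 to one of +I, -I.
So on each irreducible component the traces are pinned: tr(u) = 2*cos(pi*alpha/8) with 1 <= alpha <= 7, tr(v) = 2*cos(pi*beta/31) with 1 <= beta <= 30.
The two central values (-1)^alpha I and (-1)^beta I must be the same matrix, so alpha and beta share a parity.
count pairs: odd alpha (4 choices) x odd beta (15), plus even alpha (3) x even beta (15): 4*15 + 3*15 = 105.
components with irreducible characters: 105; plus the single component of reducible (abelian) characters: total 106.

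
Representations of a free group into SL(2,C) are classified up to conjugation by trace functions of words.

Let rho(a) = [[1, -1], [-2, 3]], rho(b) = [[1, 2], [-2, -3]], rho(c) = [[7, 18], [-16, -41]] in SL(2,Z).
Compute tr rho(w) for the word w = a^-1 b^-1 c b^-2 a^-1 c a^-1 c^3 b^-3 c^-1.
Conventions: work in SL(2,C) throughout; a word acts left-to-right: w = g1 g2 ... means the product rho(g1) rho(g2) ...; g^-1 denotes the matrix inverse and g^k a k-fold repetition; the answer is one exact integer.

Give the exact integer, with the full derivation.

rho(a^-1) = [[3, 1], [2, 1]]
... * rho(b^-1) = [[-3, -2], [2, 1]]  ->  [[-7, -5], [-4, -3]]
... * rho(c) = [[7, 18], [-16, -41]]  ->  [[31, 79], [20, 51]]
... * rho(b^-1) = [[-3, -2], [2, 1]]  ->  [[65, 17], [42, 11]]
... * rho(b^-1) = [[-3, -2], [2, 1]]  ->  [[-161, -113], [-104, -73]]
... * rho(a^-1) = [[3, 1], [2, 1]]  ->  [[-709, -274], [-458, -177]]
... * rho(c) = [[7, 18], [-16, -41]]  ->  [[-579, -1528], [-374, -987]]
... * rho(a^-1) = [[3, 1], [2, 1]]  ->  [[-4793, -2107], [-3096, -1361]]
... * rho(c) = [[7, 18], [-16, -41]]  ->  [[161, 113], [104, 73]]
... * rho(c) = [[7, 18], [-16, -41]]  ->  [[-681, -1735], [-440, -1121]]
... * rho(c) = [[7, 18], [-16, -41]]  ->  [[22993, 58877], [14856, 38041]]
... * rho(b^-1) = [[-3, -2], [2, 1]]  ->  [[48775, 12891], [31514, 8329]]
... * rho(b^-1) = [[-3, -2], [2, 1]]  ->  [[-120543, -84659], [-77884, -54699]]
... * rho(b^-1) = [[-3, -2], [2, 1]]  ->  [[192311, 156427], [124254, 101069]]
... * rho(c^-1) = [[-41, -18], [16, 7]]  ->  [[-5381919, -2366609], [-3477310, -1529089]]
tr = -5381919 + -1529089 = -6911008

-6911008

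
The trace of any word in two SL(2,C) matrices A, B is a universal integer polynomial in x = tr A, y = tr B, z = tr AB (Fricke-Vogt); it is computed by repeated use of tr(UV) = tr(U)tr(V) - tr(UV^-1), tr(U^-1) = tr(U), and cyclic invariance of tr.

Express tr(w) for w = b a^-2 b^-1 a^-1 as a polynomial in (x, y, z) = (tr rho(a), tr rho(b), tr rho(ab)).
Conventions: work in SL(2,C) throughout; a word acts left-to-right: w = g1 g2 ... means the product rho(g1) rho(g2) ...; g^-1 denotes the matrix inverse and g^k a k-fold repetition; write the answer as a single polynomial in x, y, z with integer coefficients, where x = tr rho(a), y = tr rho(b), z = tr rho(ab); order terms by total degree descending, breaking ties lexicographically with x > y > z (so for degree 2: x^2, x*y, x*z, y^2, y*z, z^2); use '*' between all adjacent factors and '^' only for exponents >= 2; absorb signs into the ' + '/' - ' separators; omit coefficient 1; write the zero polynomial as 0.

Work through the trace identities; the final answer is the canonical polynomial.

use: trace(a^-1) = trace(a) = x
trace(a^-2) = trace(a^-1) trace(a) - trace(1) = x^2 - 2
use: trace(b a b) = trace(b) trace(a b) - trace(a) = y*z - x
trace(b a b a) = trace(b a) trace(b a) - trace(1)   [split at repeated b] = z^2 - 2
apply: trace(a b a^-1 b) = trace(b a b) trace(a) - trace(b a b a) = x*y*z - x^2 - z^2 + 2
use: trace(a^-1 b^-1 a b) = trace(a b a^-1) trace(b) - trace(a b a^-1 b) = -x*y*z + x^2 + y^2 + z^2 - 2
trace(b a^-2 b^-1 a) = trace(a^-1 b^-1 a b) trace(a) - trace(a^-1 b^-1 a b a) = -x^2*y*z + x^3 + x*y^2 + x*z^2 - 3*x
trace(b a^-2 b^-1 a^-1) = trace(b a^-2 b^-1) trace(a) - trace(b a^-2 b^-1 a) = x^2*y*z - x*y^2 - x*z^2 + x

x^2*y*z - x*y^2 - x*z^2 + x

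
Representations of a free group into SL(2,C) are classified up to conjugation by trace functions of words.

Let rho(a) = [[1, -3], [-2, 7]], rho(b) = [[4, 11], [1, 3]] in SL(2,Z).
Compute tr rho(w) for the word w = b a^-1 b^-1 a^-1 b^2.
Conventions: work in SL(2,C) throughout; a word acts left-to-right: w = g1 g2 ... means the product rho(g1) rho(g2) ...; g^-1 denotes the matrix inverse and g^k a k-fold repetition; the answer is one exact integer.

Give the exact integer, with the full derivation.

rho(b) = [[4, 11], [1, 3]]
... * rho(a^-1) = [[7, 3], [2, 1]]  ->  [[50, 23], [13, 6]]
... * rho(b^-1) = [[3, -11], [-1, 4]]  ->  [[127, -458], [33, -119]]
... * rho(a^-1) = [[7, 3], [2, 1]]  ->  [[-27, -77], [-7, -20]]
... * rho(b) = [[4, 11], [1, 3]]  ->  [[-185, -528], [-48, -137]]
... * rho(b) = [[4, 11], [1, 3]]  ->  [[-1268, -3619], [-329, -939]]
tr = -1268 + -939 = -2207

-2207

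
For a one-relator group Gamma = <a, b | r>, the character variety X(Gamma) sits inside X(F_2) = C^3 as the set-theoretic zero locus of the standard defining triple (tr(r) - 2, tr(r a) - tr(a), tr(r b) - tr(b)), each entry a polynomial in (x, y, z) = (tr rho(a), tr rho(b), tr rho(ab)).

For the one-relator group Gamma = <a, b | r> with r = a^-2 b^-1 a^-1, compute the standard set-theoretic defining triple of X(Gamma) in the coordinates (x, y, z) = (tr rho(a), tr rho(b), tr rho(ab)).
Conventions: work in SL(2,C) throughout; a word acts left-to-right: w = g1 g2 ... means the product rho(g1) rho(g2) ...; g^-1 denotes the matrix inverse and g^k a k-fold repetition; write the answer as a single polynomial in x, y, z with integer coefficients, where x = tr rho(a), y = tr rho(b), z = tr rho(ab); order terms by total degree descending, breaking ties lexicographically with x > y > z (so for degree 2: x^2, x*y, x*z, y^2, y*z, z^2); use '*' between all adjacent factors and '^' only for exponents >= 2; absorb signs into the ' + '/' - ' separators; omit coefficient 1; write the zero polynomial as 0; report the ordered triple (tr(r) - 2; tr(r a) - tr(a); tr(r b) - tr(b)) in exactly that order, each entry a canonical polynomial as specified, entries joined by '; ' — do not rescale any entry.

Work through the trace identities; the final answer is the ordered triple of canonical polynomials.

trace(a^-1) = trace(a) = x
trace(a^-2) = trace(a^-1) * trace(a) - trace(1) = x^2 - 2
and trace(a^-3) = trace(a^-2) * trace(a) - trace(a^-1) = x^3 - 3*x
and trace(a^-1 b) = trace(b) * trace(a) - trace(b a) = x*y - z
trace(b a^-2) = trace(a^-1 b) * trace(a) - trace(a^-1 b a) = x^2*y - x*z - y
and trace(a^-3 b) = trace(b a^-2) * trace(a) - trace(b a^-1) = x^3*y - x^2*z - 2*x*y + z
and trace(a^-2 b^-1 a^-1) = trace(a^-3) * trace(b) - trace(a^-3 b) = x^2*z - x*y - z
trace(a^-2 b^-1) = trace(b^-1 a^-1) * trace(a) - trace(b^-1)  (eliminate a^-1) = x*z - y
next, trace(b^2) = trace(b) * trace(b) - trace(1) = y^2 - 2
trace(b^2 a) = trace(b) * trace(a b) - trace(a) = y*z - x
and trace(b a^-1 b) = trace(b^2) * trace(a) - trace(b^2 a) = x*y^2 - y*z - x
trace(b a b a) = trace(a b) * trace(a b) - trace(1) = z^2 - 2
next, trace(b a^-1 b a) = trace(b a b) * trace(a) - trace(b a b a) = x*y*z - x^2 - z^2 + 2
and trace(a^-1 b a^-1 b) = trace(b a^-1 b) * trace(a) - trace(b a^-1 b a) = x^2*y^2 - 2*x*y*z + z^2 - 2
trace(a^-1 b^-1 a^-1 b) = trace(a^-1 b a^-1) * trace(b) - trace(a^-1 b a^-1 b) = x*y*z - y^2 - z^2 + 2
next, trace(a^-2 b^-1 a^-1 b) = trace(a^-1 b^-1 a^-1 b) * trace(a) - trace(a^-1 b^-1 a^-1 b a) = x^2*y*z - x*y^2 - x*z^2 + x
assemble the triple (trace(r) - 2; trace(r a) - x; trace(r b) - y)

x^2*z - x*y - z - 2; x*z - x - y; x^2*y*z - x*y^2 - x*z^2 + x - y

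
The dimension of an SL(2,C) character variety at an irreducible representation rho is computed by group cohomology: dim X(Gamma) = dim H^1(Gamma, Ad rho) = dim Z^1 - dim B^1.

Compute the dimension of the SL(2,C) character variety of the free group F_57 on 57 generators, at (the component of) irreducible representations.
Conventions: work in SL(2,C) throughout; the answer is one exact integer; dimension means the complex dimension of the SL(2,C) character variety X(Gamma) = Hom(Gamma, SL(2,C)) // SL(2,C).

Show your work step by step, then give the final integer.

The free group F_57: 57 generators, no relators.
So Z^1 = (sl_2)^57 in full: dim Z^1 = 171.
dim B^1 = 3: the coboundary map is injective because an irreducible image has centralizer 0 in sl_2.
dim X = dim H^1 = dim Z^1 - dim B^1 = 171 - 3 = 168.

168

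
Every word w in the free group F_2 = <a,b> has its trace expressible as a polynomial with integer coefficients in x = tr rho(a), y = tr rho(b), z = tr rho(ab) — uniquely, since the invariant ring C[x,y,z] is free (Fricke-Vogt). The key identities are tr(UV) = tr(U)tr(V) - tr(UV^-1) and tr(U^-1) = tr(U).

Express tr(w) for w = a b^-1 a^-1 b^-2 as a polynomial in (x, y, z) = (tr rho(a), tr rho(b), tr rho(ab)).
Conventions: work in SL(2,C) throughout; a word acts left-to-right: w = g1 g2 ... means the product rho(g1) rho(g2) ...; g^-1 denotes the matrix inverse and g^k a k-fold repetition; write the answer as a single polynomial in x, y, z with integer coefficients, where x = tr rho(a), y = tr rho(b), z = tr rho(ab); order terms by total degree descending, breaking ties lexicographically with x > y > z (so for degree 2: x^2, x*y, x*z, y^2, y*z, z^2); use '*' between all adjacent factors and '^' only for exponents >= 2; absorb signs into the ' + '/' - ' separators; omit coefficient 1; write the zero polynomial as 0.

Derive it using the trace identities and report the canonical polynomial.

trace(a b^-1) = trace(a) trace(b) - trace(a b)  (eliminate b^-1) = x*y - z
trace(a b^-2) = trace(a b^-1) trace(b) - trace(a)  (eliminate b^-1) = x*y^2 - y*z - x
trace(b^-2 a b^-1) = trace(a b^-2) trace(b) - trace(a b^-1)  (eliminate b^-1) = x*y^3 - y^2*z - 2*x*y + z
trace(a^2) = trace(a) trace(a) - trace(1)  (reduce the a square) = x^2 - 2
trace(a^2 b) = trace(a) trace(b a) - trace(b)  (reduce the a square) = x*z - y
trace(a^2 b^-1) = trace(a^2) trace(b) - trace(a^2 b)  (eliminate b^-1) = x^2*y - x*z - y
trace(a b^-2 a) = trace(a^2 b^-1) trace(b) - trace(a^2)  (eliminate b^-1) = x^2*y^2 - x*y*z - x^2 - y^2 + 2
trace(a b a b) = trace(a b) trace(a b) - trace(1)  (split on a) = z^2 - 2
trace(a b a b^-1) = trace(a b a) trace(b) - trace(a b a b)  (eliminate b^-1) = x*y*z - y^2 - z^2 + 2
trace(a b^-2 a b) = trace(a b a b^-1) trace(b) - trace(a b a)  (eliminate b^-1) = x*y^2*z - y^3 - y*z^2 - x*z + 3*y
trace(b^-2 a b^-1 a) = trace(a b^-2 a) trace(b) - trace(a b^-2 a b)  (eliminate b^-1) = x^2*y^3 - 2*x*y^2*z - x^2*y + y*z^2 + x*z - y
trace(a b^-1 a^-1 b^-2) = trace(b^-2 a b^-1) trace(a) - trace(b^-2 a b^-1 a)  (eliminate a^-1) = x*y^2*z - x^2*y - y*z^2 + y

x*y^2*z - x^2*y - y*z^2 + y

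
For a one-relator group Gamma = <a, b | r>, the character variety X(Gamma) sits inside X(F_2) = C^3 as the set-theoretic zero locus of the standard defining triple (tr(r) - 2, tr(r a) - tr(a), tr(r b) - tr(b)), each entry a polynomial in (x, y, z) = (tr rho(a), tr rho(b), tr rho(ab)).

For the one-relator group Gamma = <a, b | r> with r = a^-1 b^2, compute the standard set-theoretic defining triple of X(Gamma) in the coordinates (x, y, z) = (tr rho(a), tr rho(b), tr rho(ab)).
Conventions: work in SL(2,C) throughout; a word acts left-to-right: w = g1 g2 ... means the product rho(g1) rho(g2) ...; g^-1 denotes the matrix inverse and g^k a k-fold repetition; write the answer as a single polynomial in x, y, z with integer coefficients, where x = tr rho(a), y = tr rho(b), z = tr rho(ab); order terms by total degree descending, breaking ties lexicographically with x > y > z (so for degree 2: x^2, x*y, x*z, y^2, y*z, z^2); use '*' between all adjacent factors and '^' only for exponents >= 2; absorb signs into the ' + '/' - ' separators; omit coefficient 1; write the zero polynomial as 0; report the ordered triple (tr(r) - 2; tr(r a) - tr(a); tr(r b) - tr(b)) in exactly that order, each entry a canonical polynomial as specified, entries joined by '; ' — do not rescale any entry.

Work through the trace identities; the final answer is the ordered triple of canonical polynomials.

x*y^2 - y*z - x - 2; y^2 - x - 2; x*y^3 - y^2*z - 2*x*y - y + z

and trace(b^2) = trace(b)*trace(b) - trace(1) = y^2 - 2
next, trace(b^2 a) = trace(b)*trace(a b) - trace(a) = y*z - x
next, trace(a^-1 b^2) = trace(b^2)*trace(a) - trace(b^2 a) = x*y^2 - y*z - x
next, trace(b^3) = trace(b)*trace(b^2) - trace(b) = y^3 - 3*y
trace(b^3 a) = trace(b)*trace(b a b) - trace(b a) = y^2*z - x*y - z
trace(a^-1 b^3) = trace(b^3)*trace(a) - trace(b^3 a) = x*y^3 - y^2*z - 2*x*y + z
assemble the triple (trace(r) - 2; trace(r a) - x; trace(r b) - y)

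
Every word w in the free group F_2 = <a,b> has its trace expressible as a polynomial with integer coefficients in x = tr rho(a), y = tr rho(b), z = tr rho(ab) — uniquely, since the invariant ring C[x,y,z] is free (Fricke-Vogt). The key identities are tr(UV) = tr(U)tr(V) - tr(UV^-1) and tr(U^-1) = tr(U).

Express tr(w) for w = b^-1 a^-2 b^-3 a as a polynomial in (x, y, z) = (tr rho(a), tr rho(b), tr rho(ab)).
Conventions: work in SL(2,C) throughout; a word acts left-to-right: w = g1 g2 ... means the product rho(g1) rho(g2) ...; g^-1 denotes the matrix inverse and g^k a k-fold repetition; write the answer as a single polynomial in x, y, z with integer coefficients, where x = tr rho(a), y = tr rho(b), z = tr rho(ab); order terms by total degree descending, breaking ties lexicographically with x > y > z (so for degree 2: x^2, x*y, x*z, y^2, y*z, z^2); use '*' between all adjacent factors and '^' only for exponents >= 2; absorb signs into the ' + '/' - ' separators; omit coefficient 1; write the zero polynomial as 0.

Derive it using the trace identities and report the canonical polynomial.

apply: trace(a^-1) = trace(a) = x
trace(a^-1 b) = trace(b)*trace(a) - trace(b a)  (eliminate a^-1) = x*y - z
trace(a^-1 b^-1) = trace(a^-1)*trace(b) - trace(a^-1 b)  (eliminate b^-1) = z
trace(a^-1 b^-2) = trace(a^-1 b^-1)*trace(b) - trace(a^-1)  (eliminate b^-1) = y*z - x
trace(b a b a) = trace(b a)*trace(b a) - trace(1)  (split on b) = z^2 - 2
trace(a b a^-1 b) = trace(b a b)*trace(a) - trace(b a b a)  (eliminate a^-1) = x*y*z - x^2 - z^2 + 2
trace(b^-1 a b a^-1) = trace(a b a^-1)*trace(b) - trace(a b a^-1 b)  (eliminate b^-1) = -x*y*z + x^2 + y^2 + z^2 - 2
trace(b^-2 a b a^-1) = trace(b^-1 a b a^-1)*trace(b) - trace(b^-1 a b a^-1 b)  (eliminate b^-1) = -x*y^2*z + x^2*y + y^3 + y*z^2 - 3*y
trace(a^-2 b^-2 a b) = trace(b^-2 a b a^-1)*trace(a) - trace(b^-2 a b)  (eliminate a^-1) = -x^2*y^2*z + x^3*y + x*y^3 + x*y*z^2 - 4*x*y + z
trace(b^-2 a b^-1 a^-2) = trace(a^-2 b^-2 a)*trace(b) - trace(a^-2 b^-2 a b)  (eliminate b^-1) = x^2*y^2*z - x^3*y - x*y^3 - x*y*z^2 + y^2*z + 3*x*y - z
trace(b^-1 a b^-1) = trace(a b^-1)*trace(b) - trace(a)  (eliminate b^-1) = x*y^2 - y*z - x
use: trace(b^-1 a b^-1 a^-2) = trace(a^-1 b^-1 a b^-1)*trace(a) - trace(a^-1 b^-1 a b^-1 a)  (eliminate a^-1) = x^2*y*z - x^3 - x*y^2 - x*z^2 + y*z + 3*x
use: trace(b^-1 a^-2 b^-3 a) = trace(b^-2 a b^-1 a^-2)*trace(b) - trace(b^-2 a b^-1 a^-2 b)  (eliminate b^-1) = x^2*y^3*z - x^3*y^2 - x*y^4 - x*y^2*z^2 - x^2*y*z + y^3*z + x^3 + 4*x*y^2 + x*z^2 - 2*y*z - 3*x

x^2*y^3*z - x^3*y^2 - x*y^4 - x*y^2*z^2 - x^2*y*z + y^3*z + x^3 + 4*x*y^2 + x*z^2 - 2*y*z - 3*x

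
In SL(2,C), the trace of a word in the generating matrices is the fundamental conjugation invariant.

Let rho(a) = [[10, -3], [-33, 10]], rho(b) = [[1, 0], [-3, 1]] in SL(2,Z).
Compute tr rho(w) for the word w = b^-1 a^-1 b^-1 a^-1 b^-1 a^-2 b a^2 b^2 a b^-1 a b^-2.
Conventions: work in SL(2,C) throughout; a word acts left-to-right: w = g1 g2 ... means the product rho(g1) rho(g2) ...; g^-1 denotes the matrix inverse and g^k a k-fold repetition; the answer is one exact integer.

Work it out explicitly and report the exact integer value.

34014852614

rho(b^-1) = [[1, 0], [3, 1]]
... * rho(a^-1) = [[10, 3], [33, 10]]  ->  [[10, 3], [63, 19]]
... * rho(b^-1) = [[1, 0], [3, 1]]  ->  [[19, 3], [120, 19]]
... * rho(a^-1) = [[10, 3], [33, 10]]  ->  [[289, 87], [1827, 550]]
... * rho(b^-1) = [[1, 0], [3, 1]]  ->  [[550, 87], [3477, 550]]
... * rho(a^-1) = [[10, 3], [33, 10]]  ->  [[8371, 2520], [52920, 15931]]
... * rho(a^-1) = [[10, 3], [33, 10]]  ->  [[166870, 50313], [1054923, 318070]]
... * rho(b) = [[1, 0], [-3, 1]]  ->  [[15931, 50313], [100713, 318070]]
... * rho(a) = [[10, -3], [-33, 10]]  ->  [[-1501019, 455337], [-9489180, 2878561]]
... * rho(a) = [[10, -3], [-33, 10]]  ->  [[-30036311, 9056427], [-189884313, 57253150]]
... * rho(b) = [[1, 0], [-3, 1]]  ->  [[-57205592, 9056427], [-361643763, 57253150]]
... * rho(b) = [[1, 0], [-3, 1]]  ->  [[-84374873, 9056427], [-533403213, 57253150]]
... * rho(a) = [[10, -3], [-33, 10]]  ->  [[-1142610821, 343688889], [-7223386080, 2172741139]]
... * rho(b^-1) = [[1, 0], [3, 1]]  ->  [[-111544154, 343688889], [-705162663, 2172741139]]
... * rho(a) = [[10, -3], [-33, 10]]  ->  [[-12457174877, 3771521352], [-78752084217, 23842899379]]
... * rho(b^-1) = [[1, 0], [3, 1]]  ->  [[-1142610821, 3771521352], [-7223386080, 23842899379]]
... * rho(b^-1) = [[1, 0], [3, 1]]  ->  [[10171953235, 3771521352], [64305312057, 23842899379]]
tr = 10171953235 + 23842899379 = 34014852614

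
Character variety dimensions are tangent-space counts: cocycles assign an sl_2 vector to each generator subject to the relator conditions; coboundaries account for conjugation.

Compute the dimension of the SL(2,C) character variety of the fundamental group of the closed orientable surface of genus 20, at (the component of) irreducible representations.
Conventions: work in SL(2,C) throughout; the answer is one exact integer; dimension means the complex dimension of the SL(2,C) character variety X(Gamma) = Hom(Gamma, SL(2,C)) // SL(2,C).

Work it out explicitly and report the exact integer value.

The genus-20 surface group: 2g = 40 generators, one relator prod [a_i, b_i].
A cocycle assigns one sl_2 vector per generator subject to the relator condition d_2(z) = 0: dim of the unconstrained space is 3*2g = 120.
H^2 = coker(d_2) is dual to H^0 = 0 at irreducible rho (Poincare duality), so d_2 is onto: dim Z^1 = 117.
dim B^1 = 3 (coboundaries, injective at irreducible rho).
Hence dim X = 117 - 3 = 114.

114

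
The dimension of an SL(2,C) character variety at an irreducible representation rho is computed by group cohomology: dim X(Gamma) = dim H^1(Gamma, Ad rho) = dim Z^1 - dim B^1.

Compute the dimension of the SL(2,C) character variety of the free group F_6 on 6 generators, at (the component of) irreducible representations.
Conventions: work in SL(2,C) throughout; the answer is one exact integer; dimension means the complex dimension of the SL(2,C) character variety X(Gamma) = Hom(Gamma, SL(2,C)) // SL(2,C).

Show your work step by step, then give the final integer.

Gamma = F_6 has 6 generators and no relators.
So Z^1 = (sl_2)^6 in full: dim Z^1 = 18.
dim B^1 = 3: the coboundary map is injective because an irreducible image has centralizer 0 in sl_2.
Therefore dim X = 18 - 3 = 15.

15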